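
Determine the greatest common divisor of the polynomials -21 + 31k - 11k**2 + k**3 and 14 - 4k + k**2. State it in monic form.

1

Repeated division with remainder:
  k**3 - 11k**2 + 31k - 21 = (k - 7)(k**2 - 4k + 14) + (-11k + 77)
  k**2 - 4k + 14 = (-(1/11)k - 3/11)(-11k + 77) + (35)
  -11k + 77 = (-(11/35)k + 11/5)(35) + (0)
The last nonzero remainder is the constant 35, so the polynomials are coprime and gcd = 1.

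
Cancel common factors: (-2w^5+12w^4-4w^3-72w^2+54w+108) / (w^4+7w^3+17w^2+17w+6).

(-2w^3+18w^2-54w+54)/(w^2+4w+3)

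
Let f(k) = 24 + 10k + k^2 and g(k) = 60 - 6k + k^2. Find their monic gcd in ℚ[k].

By polynomial division,
  k^2 + 10k + 24 = (k^2 - 6k + 60) + (16k - 36)
  k^2 - 6k + 60 = ((1/16)k - 15/64)(16k - 36) + (825/16)
  16k - 36 = ((256/825)k - 192/275)(825/16) + (0)
The last nonzero remainder is the constant 825/16, so the polynomials are coprime and gcd = 1.

1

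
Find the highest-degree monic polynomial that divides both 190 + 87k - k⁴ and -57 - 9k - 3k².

By polynomial division,
  -k⁴ + 87k + 190 = ((1/3)k² - k - 10/3)(-3k² - 9k - 57) + (0)
Last nonzero remainder: -3k² - 9k - 57. Dividing through by -3 gives the monic gcd k² + 3k + 19.

19 + 3k + k²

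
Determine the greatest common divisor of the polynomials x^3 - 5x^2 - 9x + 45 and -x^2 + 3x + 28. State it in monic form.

1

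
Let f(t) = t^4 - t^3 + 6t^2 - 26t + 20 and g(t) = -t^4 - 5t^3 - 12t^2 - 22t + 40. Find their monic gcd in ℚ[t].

t^3 + t^2 + 8t - 10

Euclidean algorithm in ℚ[t]:
  t^4 - t^3 + 6t^2 - 26t + 20 = (-1)(-t^4 - 5t^3 - 12t^2 - 22t + 40) + (-6t^3 - 6t^2 - 48t + 60)
  -t^4 - 5t^3 - 12t^2 - 22t + 40 = ((1/6)t + 2/3)(-6t^3 - 6t^2 - 48t + 60) + (0)
Last nonzero remainder: -6t^3 - 6t^2 - 48t + 60. Dividing through by -6 gives the monic gcd t^3 + t^2 + 8t - 10.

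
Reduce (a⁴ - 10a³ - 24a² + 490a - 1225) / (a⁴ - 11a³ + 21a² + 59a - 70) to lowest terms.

(a² + 2a - 35)/(a² + a - 2)

Repeated division with remainder:
  a⁴ - 10a³ - 24a² + 490a - 1225 = (a⁴ - 11a³ + 21a² + 59a - 70) + (a³ - 45a² + 431a - 1155)
  a⁴ - 11a³ + 21a² + 59a - 70 = (a + 34)(a³ - 45a² + 431a - 1155) + (1120a² - 13440a + 39200)
  a³ - 45a² + 431a - 1155 = ((1/1120)a - 33/1120)(1120a² - 13440a + 39200) + (0)
Last nonzero remainder: 1120a² - 13440a + 39200. Dividing through by 1120 gives the monic gcd a² - 12a + 35.
Cancel a² - 12a + 35 from numerator and denominator to get the reduced form.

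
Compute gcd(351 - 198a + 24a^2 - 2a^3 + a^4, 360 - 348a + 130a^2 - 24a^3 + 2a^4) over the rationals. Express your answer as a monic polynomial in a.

9 - 6a + a^2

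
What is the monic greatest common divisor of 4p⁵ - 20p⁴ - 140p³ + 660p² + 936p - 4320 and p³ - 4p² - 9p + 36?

Euclidean algorithm in ℚ[p]:
  4p⁵ - 20p⁴ - 140p³ + 660p² + 936p - 4320 = (4p² - 4p - 120)(p³ - 4p² - 9p + 36) + (0)
The last nonzero remainder p³ - 4p² - 9p + 36 is already monic.

p³ - 4p² - 9p + 36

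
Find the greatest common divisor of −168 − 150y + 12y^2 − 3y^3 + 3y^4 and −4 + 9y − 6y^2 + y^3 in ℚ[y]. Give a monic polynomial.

−4 + y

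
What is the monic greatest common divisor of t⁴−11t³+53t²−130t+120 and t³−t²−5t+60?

Repeated division with remainder:
  t⁴−11t³+53t²−130t+120 = (t−10)(t³−t²−5t+60) + (48t²−240t+720)
  t³−t²−5t+60 = ((1/48)t+1/12)(48t²−240t+720) + (0)
Last nonzero remainder: 48t²−240t+720. Dividing through by 48 gives the monic gcd t²−5t+15.

t²−5t+15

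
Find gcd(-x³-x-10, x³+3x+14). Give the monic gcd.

x+2

Euclidean algorithm in ℚ[x]:
  -x³-x-10 = (-1)(x³+3x+14) + (2x+4)
  x³+3x+14 = ((1/2)x²-x+7/2)(2x+4) + (0)
Last nonzero remainder: 2x+4. Dividing through by 2 gives the monic gcd x+2.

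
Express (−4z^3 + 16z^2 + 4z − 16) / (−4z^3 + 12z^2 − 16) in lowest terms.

Apply the Euclidean algorithm:
  −4z^3 + 16z^2 + 4z − 16 = (−4z^3 + 12z^2 − 16) + (4z^2 + 4z)
  −4z^3 + 12z^2 − 16 = (−z + 4)(4z^2 + 4z) + (−16z − 16)
  4z^2 + 4z = (−(1/4)z)(−16z − 16) + (0)
Last nonzero remainder: −16z − 16. Dividing through by −16 gives the monic gcd z + 1.
Cancel z + 1 from numerator and denominator to get the reduced form.

(z^2 − 5z + 4)/(z^2 − 4z + 4)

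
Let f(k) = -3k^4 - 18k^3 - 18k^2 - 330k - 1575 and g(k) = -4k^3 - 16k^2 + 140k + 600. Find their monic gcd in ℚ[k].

Repeated division with remainder:
  -3k^4 - 18k^3 - 18k^2 - 330k - 1575 = ((3/4)k + 3/2)(-4k^3 - 16k^2 + 140k + 600) + (-99k^2 - 990k - 2475)
  -4k^3 - 16k^2 + 140k + 600 = ((4/99)k - 8/33)(-99k^2 - 990k - 2475) + (0)
Last nonzero remainder: -99k^2 - 990k - 2475. Dividing through by -99 gives the monic gcd k^2 + 10k + 25.

k^2 + 10k + 25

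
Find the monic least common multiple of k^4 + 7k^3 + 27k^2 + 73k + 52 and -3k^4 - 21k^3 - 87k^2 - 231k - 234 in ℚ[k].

k^6 + 12k^5 + 68k^4 + 250k^3 + 579k^2 + 698k + 312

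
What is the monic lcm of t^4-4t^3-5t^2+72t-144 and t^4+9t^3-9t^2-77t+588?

By polynomial division,
  t^4-4t^3-5t^2+72t-144 = (t^4+9t^3-9t^2-77t+588) + (-13t^3+4t^2+149t-732)
  t^4+9t^3-9t^2-77t+588 = (-(1/13)t-121/169)(-13t^3+4t^2+149t-732) + ((900/169)t^2-(4500/169)t+10800/169)
  -13t^3+4t^2+149t-732 = (-(2197/900)t-10309/900)((900/169)t^2-(4500/169)t+10800/169) + (0)
Last nonzero remainder: (900/169)t^2-(4500/169)t+10800/169. Dividing through by 900/169 gives the monic gcd t^2-5t+12.
Then lcm(f, g) = f·g / gcd(f, g); expanding and making the result monic gives the answer.

t^6+10t^5-12t^4-194t^3+619t^2+1512t-7056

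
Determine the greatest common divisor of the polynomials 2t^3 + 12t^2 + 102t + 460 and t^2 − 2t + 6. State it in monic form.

Apply the Euclidean algorithm:
  2t^3 + 12t^2 + 102t + 460 = (2t + 16)(t^2 − 2t + 6) + (122t + 364)
  t^2 − 2t + 6 = ((1/122)t − 152/3721)(122t + 364) + (77654/3721)
  122t + 364 = ((226981/38827)t + 677222/38827)(77654/3721) + (0)
The last nonzero remainder is the constant 77654/3721, so the polynomials are coprime and gcd = 1.

1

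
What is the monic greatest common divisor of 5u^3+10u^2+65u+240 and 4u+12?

Apply the Euclidean algorithm:
  5u^3+10u^2+65u+240 = ((5/4)u^2-(5/4)u+20)(4u+12) + (0)
Last nonzero remainder: 4u+12. Dividing through by 4 gives the monic gcd u+3.

u+3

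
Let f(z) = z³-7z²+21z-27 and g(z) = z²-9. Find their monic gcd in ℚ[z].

z-3

Repeated division with remainder:
  z³-7z²+21z-27 = (z-7)(z²-9) + (30z-90)
  z²-9 = ((1/30)z+1/10)(30z-90) + (0)
Last nonzero remainder: 30z-90. Dividing through by 30 gives the monic gcd z-3.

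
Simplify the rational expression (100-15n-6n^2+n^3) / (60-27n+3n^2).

(-20-n+n^2)/(-12+3n)

Apply the Euclidean algorithm:
  n^3-6n^2-15n+100 = ((1/3)n+1)(3n^2-27n+60) + (-8n+40)
  3n^2-27n+60 = (-(3/8)n+3/2)(-8n+40) + (0)
Last nonzero remainder: -8n+40. Dividing through by -8 gives the monic gcd n-5.
Cancel n-5 from numerator and denominator to get the reduced form.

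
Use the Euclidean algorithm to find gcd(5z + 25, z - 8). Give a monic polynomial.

Repeated division with remainder:
  5z + 25 = (5)(z - 8) + (65)
  z - 8 = ((1/65)z - 8/65)(65) + (0)
The last nonzero remainder is the constant 65, so the polynomials are coprime and gcd = 1.

1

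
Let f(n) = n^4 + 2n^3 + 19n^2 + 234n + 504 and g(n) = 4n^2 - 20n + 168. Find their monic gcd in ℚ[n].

Euclidean algorithm in ℚ[n]:
  n^4 + 2n^3 + 19n^2 + 234n + 504 = ((1/4)n^2 + (7/4)n + 3)(4n^2 - 20n + 168) + (0)
Last nonzero remainder: 4n^2 - 20n + 168. Dividing through by 4 gives the monic gcd n^2 - 5n + 42.

n^2 - 5n + 42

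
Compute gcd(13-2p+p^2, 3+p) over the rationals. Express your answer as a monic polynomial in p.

Apply the Euclidean algorithm:
  p^2-2p+13 = (p-5)(p+3) + (28)
  p+3 = ((1/28)p+3/28)(28) + (0)
The last nonzero remainder is the constant 28, so the polynomials are coprime and gcd = 1.

1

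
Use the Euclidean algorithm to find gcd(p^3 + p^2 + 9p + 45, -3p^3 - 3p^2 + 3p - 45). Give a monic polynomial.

p + 3

Apply the Euclidean algorithm:
  p^3 + p^2 + 9p + 45 = (-1/3)(-3p^3 - 3p^2 + 3p - 45) + (10p + 30)
  -3p^3 - 3p^2 + 3p - 45 = (-(3/10)p^2 + (3/5)p - 3/2)(10p + 30) + (0)
Last nonzero remainder: 10p + 30. Dividing through by 10 gives the monic gcd p + 3.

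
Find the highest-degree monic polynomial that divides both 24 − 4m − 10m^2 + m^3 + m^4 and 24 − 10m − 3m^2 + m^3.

Euclidean algorithm in ℚ[m]:
  m^4 + m^3 − 10m^2 − 4m + 24 = (m + 4)(m^3 − 3m^2 − 10m + 24) + (12m^2 + 12m − 72)
  m^3 − 3m^2 − 10m + 24 = ((1/12)m − 1/3)(12m^2 + 12m − 72) + (0)
Last nonzero remainder: 12m^2 + 12m − 72. Dividing through by 12 gives the monic gcd m^2 + m − 6.

−6 + m + m^2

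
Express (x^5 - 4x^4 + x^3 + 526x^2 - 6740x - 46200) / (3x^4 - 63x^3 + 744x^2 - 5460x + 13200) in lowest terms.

Euclidean algorithm in ℚ[x]:
  x^5 - 4x^4 + x^3 + 526x^2 - 6740x - 46200 = ((1/3)x + 17/3)(3x^4 - 63x^3 + 744x^2 - 5460x + 13200) + (110x^3 - 1870x^2 + 19800x - 121000)
  3x^4 - 63x^3 + 744x^2 - 5460x + 13200 = ((3/110)x - 6/55)(110x^3 - 1870x^2 + 19800x - 121000) + (0)
Last nonzero remainder: 110x^3 - 1870x^2 + 19800x - 121000. Dividing through by 110 gives the monic gcd x^3 - 17x^2 + 180x - 1100.
Cancel x^3 - 17x^2 + 180x - 1100 from numerator and denominator to get the reduced form.

(x^2 + 13x + 42)/(3x - 12)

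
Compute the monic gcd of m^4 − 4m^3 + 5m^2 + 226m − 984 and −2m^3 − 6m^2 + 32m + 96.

m − 4

Euclidean algorithm in ℚ[m]:
  m^4 − 4m^3 + 5m^2 + 226m − 984 = (−(1/2)m + 7/2)(−2m^3 − 6m^2 + 32m + 96) + (42m^2 + 162m − 1320)
  −2m^3 − 6m^2 + 32m + 96 = (−(1/21)m + 2/49)(42m^2 + 162m − 1320) + (−(1836/49)m + 7344/49)
  42m^2 + 162m − 1320 = (−(343/306)m − 2695/306)(−(1836/49)m + 7344/49) + (0)
Last nonzero remainder: −(1836/49)m + 7344/49. Dividing through by −1836/49 gives the monic gcd m − 4.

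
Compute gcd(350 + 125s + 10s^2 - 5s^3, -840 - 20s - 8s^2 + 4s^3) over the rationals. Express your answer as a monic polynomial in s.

-7 + s

Apply the Euclidean algorithm:
  -5s^3 + 10s^2 + 125s + 350 = (-5/4)(4s^3 - 8s^2 - 20s - 840) + (100s - 700)
  4s^3 - 8s^2 - 20s - 840 = ((1/25)s^2 + (1/5)s + 6/5)(100s - 700) + (0)
Last nonzero remainder: 100s - 700. Dividing through by 100 gives the monic gcd s - 7.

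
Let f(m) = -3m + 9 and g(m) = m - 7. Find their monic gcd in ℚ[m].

1

Euclidean algorithm in ℚ[m]:
  -3m + 9 = (-3)(m - 7) + (-12)
  m - 7 = (-(1/12)m + 7/12)(-12) + (0)
The last nonzero remainder is the constant -12, so the polynomials are coprime and gcd = 1.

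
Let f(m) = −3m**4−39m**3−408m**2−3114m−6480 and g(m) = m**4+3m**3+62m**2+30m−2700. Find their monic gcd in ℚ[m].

Euclidean algorithm in ℚ[m]:
  −3m**4−39m**3−408m**2−3114m−6480 = (−3)(m**4+3m**3+62m**2+30m−2700) + (−30m**3−222m**2−3024m−14580)
  m**4+3m**3+62m**2+30m−2700 = (−(1/30)m+11/75)(−30m**3−222m**2−3024m−14580) + (−(156/25)m**2−(312/25)m−2808/5)
  −30m**3−222m**2−3024m−14580 = ((125/26)m+675/26)(−(156/25)m**2−(312/25)m−2808/5) + (0)
Last nonzero remainder: −(156/25)m**2−(312/25)m−2808/5. Dividing through by −156/25 gives the monic gcd m**2+2m+90.

m**2+2m+90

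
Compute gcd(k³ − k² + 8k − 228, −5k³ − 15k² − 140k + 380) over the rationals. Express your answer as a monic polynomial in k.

Repeated division with remainder:
  k³ − k² + 8k − 228 = (−1/5)(−5k³ − 15k² − 140k + 380) + (−4k² − 20k − 152)
  −5k³ − 15k² − 140k + 380 = ((5/4)k − 5/2)(−4k² − 20k − 152) + (0)
Last nonzero remainder: −4k² − 20k − 152. Dividing through by −4 gives the monic gcd k² + 5k + 38.

k² + 5k + 38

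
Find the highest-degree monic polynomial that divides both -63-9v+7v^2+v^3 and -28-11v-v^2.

By polynomial division,
  v^3+7v^2-9v-63 = (-v+4)(-v^2-11v-28) + (7v+49)
  -v^2-11v-28 = (-(1/7)v-4/7)(7v+49) + (0)
Last nonzero remainder: 7v+49. Dividing through by 7 gives the monic gcd v+7.

7+v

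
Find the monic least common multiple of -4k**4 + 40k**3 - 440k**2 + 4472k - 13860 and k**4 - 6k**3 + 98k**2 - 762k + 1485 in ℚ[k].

k**5 - 13k**4 + 140k**3 - 1448k**2 + 6819k - 10395

By polynomial division,
  -4k**4 + 40k**3 - 440k**2 + 4472k - 13860 = (-4)(k**4 - 6k**3 + 98k**2 - 762k + 1485) + (16k**3 - 48k**2 + 1424k - 7920)
  k**4 - 6k**3 + 98k**2 - 762k + 1485 = ((1/16)k - 3/16)(16k**3 - 48k**2 + 1424k - 7920) + (0)
Last nonzero remainder: 16k**3 - 48k**2 + 1424k - 7920. Dividing through by 16 gives the monic gcd k**3 - 3k**2 + 89k - 495.
Then lcm(f, g) = f·g / gcd(f, g); expanding and making the result monic gives the answer.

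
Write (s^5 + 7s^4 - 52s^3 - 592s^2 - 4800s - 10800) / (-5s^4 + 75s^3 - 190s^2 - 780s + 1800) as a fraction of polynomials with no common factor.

Repeated division with remainder:
  s^5 + 7s^4 - 52s^3 - 592s^2 - 4800s - 10800 = (-(1/5)s - 22/5)(-5s^4 + 75s^3 - 190s^2 - 780s + 1800) + (240s^3 - 1584s^2 - 7872s - 2880)
  -5s^4 + 75s^3 - 190s^2 - 780s + 1800 = (-(1/48)s + 7/40)(240s^3 - 1584s^2 - 7872s - 2880) + (-(384/5)s^2 + (2688/5)s + 2304)
  240s^3 - 1584s^2 - 7872s - 2880 = (-(25/8)s - 5/4)(-(384/5)s^2 + (2688/5)s + 2304) + (0)
Last nonzero remainder: -(384/5)s^2 + (2688/5)s + 2304. Dividing through by -384/5 gives the monic gcd s^2 - 7s - 30.
Cancel s^2 - 7s - 30 from numerator and denominator to get the reduced form.

(-s^3 - 14s^2 - 76s - 360)/(5s^2 - 40s + 60)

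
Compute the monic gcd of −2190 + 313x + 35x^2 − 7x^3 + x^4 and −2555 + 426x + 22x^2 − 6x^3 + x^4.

−365 + 113x − 13x^2 + x^3

Euclidean algorithm in ℚ[x]:
  x^4 − 7x^3 + 35x^2 + 313x − 2190 = (x^4 − 6x^3 + 22x^2 + 426x − 2555) + (−x^3 + 13x^2 − 113x + 365)
  x^4 − 6x^3 + 22x^2 + 426x − 2555 = (−x − 7)(−x^3 + 13x^2 − 113x + 365) + (0)
Last nonzero remainder: −x^3 + 13x^2 − 113x + 365. Dividing through by −1 gives the monic gcd x^3 − 13x^2 + 113x − 365.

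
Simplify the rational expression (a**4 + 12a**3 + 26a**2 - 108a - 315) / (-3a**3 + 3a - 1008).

(-a**3 - 5a**2 + 9a + 45)/(3a**2 - 21a + 144)

Apply the Euclidean algorithm:
  a**4 + 12a**3 + 26a**2 - 108a - 315 = (-(1/3)a - 4)(-3a**3 + 3a - 1008) + (27a**2 - 432a - 4347)
  -3a**3 + 3a - 1008 = (-(1/9)a - 16/9)(27a**2 - 432a - 4347) + (-1248a - 8736)
  27a**2 - 432a - 4347 = (-(9/416)a + 207/416)(-1248a - 8736) + (0)
Last nonzero remainder: -1248a - 8736. Dividing through by -1248 gives the monic gcd a + 7.
Cancel a + 7 from numerator and denominator to get the reduced form.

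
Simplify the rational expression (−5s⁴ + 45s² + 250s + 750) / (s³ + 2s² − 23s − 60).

(−5s² − 10s − 50)/(s + 4)

Euclidean algorithm in ℚ[s]:
  −5s⁴ + 45s² + 250s + 750 = (−5s + 10)(s³ + 2s² − 23s − 60) + (−90s² + 180s + 1350)
  s³ + 2s² − 23s − 60 = (−(1/90)s − 2/45)(−90s² + 180s + 1350) + (0)
Last nonzero remainder: −90s² + 180s + 1350. Dividing through by −90 gives the monic gcd s² − 2s − 15.
Cancel s² − 2s − 15 from numerator and denominator to get the reduced form.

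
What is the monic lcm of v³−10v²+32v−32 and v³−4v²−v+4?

v⁵−10v⁴+31v³−22v²−32v+32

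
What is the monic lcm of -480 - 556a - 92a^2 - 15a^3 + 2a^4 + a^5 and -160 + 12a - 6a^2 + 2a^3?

Repeated division with remainder:
  a^5 + 2a^4 - 15a^3 - 92a^2 - 556a - 480 = ((1/2)a^2 + (5/2)a - 3)(2a^3 - 6a^2 + 12a - 160) + (-60a^2 - 120a - 960)
  2a^3 - 6a^2 + 12a - 160 = (-(1/30)a + 1/6)(-60a^2 - 120a - 960) + (0)
Last nonzero remainder: -60a^2 - 120a - 960. Dividing through by -60 gives the monic gcd a^2 + 2a + 16.
Then lcm(f, g) = f·g / gcd(f, g); expanding and making the result monic gives the answer.

2400 + 2300a - 96a^2 - 17a^3 - 25a^4 - 3a^5 + a^6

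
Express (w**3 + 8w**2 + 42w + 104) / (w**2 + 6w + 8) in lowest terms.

(w**2 + 4w + 26)/(w + 2)

Repeated division with remainder:
  w**3 + 8w**2 + 42w + 104 = (w + 2)(w**2 + 6w + 8) + (22w + 88)
  w**2 + 6w + 8 = ((1/22)w + 1/11)(22w + 88) + (0)
Last nonzero remainder: 22w + 88. Dividing through by 22 gives the monic gcd w + 4.
Cancel w + 4 from numerator and denominator to get the reduced form.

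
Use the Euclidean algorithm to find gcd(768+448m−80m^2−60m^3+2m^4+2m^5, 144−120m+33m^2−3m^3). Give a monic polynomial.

Repeated division with remainder:
  2m^5+2m^4−60m^3−80m^2+448m+768 = (−(2/3)m^2−8m−124/3)(−3m^3+33m^2−120m+144) + (420m^2−3360m+6720)
  −3m^3+33m^2−120m+144 = (−(1/140)m+3/140)(420m^2−3360m+6720) + (0)
Last nonzero remainder: 420m^2−3360m+6720. Dividing through by 420 gives the monic gcd m^2−8m+16.

16−8m+m^2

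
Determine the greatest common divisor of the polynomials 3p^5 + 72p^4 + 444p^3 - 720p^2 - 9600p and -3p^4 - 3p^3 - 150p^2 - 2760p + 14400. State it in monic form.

p^2 + 6p - 40

Euclidean algorithm in ℚ[p]:
  3p^5 + 72p^4 + 444p^3 - 720p^2 - 9600p = (-p - 23)(-3p^4 - 3p^3 - 150p^2 - 2760p + 14400) + (225p^3 - 6930p^2 - 58680p + 331200)
  -3p^4 - 3p^3 - 150p^2 - 2760p + 14400 = (-(1/75)p - 53/125)(225p^3 - 6930p^2 - 58680p + 331200) + (-(96768/25)p^2 - (580608/25)p + 774144/5)
  225p^3 - 6930p^2 - 58680p + 331200 = (-(625/10752)p + 2875/1344)(-(96768/25)p^2 - (580608/25)p + 774144/5) + (0)
Last nonzero remainder: -(96768/25)p^2 - (580608/25)p + 774144/5. Dividing through by -96768/25 gives the monic gcd p^2 + 6p - 40.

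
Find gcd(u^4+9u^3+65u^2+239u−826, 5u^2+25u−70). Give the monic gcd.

u^2+5u−14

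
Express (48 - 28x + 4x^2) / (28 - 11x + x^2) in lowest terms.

(-12 + 4x)/(-7 + x)

Euclidean algorithm in ℚ[x]:
  4x^2 - 28x + 48 = (4)(x^2 - 11x + 28) + (16x - 64)
  x^2 - 11x + 28 = ((1/16)x - 7/16)(16x - 64) + (0)
Last nonzero remainder: 16x - 64. Dividing through by 16 gives the monic gcd x - 4.
Cancel x - 4 from numerator and denominator to get the reduced form.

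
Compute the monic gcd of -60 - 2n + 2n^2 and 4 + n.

Euclidean algorithm in ℚ[n]:
  2n^2 - 2n - 60 = (2n - 10)(n + 4) + (-20)
  n + 4 = (-(1/20)n - 1/5)(-20) + (0)
The last nonzero remainder is the constant -20, so the polynomials are coprime and gcd = 1.

1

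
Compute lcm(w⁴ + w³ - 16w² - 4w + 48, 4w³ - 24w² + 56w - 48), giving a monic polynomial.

w⁶ - 3w⁵ - 14w⁴ + 66w³ - 32w² - 216w + 288

Euclidean algorithm in ℚ[w]:
  w⁴ + w³ - 16w² - 4w + 48 = ((1/4)w + 7/4)(4w³ - 24w² + 56w - 48) + (12w² - 90w + 132)
  4w³ - 24w² + 56w - 48 = ((1/3)w + 1/2)(12w² - 90w + 132) + (57w - 114)
  12w² - 90w + 132 = ((4/19)w - 22/19)(57w - 114) + (0)
Last nonzero remainder: 57w - 114. Dividing through by 57 gives the monic gcd w - 2.
Then lcm(f, g) = f·g / gcd(f, g); expanding and making the result monic gives the answer.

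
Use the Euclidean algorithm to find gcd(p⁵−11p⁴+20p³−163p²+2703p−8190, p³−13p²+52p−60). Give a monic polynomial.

p²−11p+30

By polynomial division,
  p⁵−11p⁴+20p³−163p²+2703p−8190 = (p²+2p−6)(p³−13p²+52p−60) + (−285p²+3135p−8550)
  p³−13p²+52p−60 = (−(1/285)p+2/285)(−285p²+3135p−8550) + (0)
Last nonzero remainder: −285p²+3135p−8550. Dividing through by −285 gives the monic gcd p²−11p+30.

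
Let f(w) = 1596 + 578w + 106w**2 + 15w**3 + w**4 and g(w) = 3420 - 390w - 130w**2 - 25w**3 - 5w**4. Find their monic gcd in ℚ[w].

228 + 50w + 8w**2 + w**3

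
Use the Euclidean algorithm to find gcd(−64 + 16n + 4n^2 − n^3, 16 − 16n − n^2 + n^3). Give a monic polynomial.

Repeated division with remainder:
  −n^3 + 4n^2 + 16n − 64 = (−1)(n^3 − n^2 − 16n + 16) + (3n^2 − 48)
  n^3 − n^2 − 16n + 16 = ((1/3)n − 1/3)(3n^2 − 48) + (0)
Last nonzero remainder: 3n^2 − 48. Dividing through by 3 gives the monic gcd n^2 − 16.

−16 + n^2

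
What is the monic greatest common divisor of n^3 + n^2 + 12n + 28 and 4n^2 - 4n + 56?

Repeated division with remainder:
  n^3 + n^2 + 12n + 28 = ((1/4)n + 1/2)(4n^2 - 4n + 56) + (0)
Last nonzero remainder: 4n^2 - 4n + 56. Dividing through by 4 gives the monic gcd n^2 - n + 14.

n^2 - n + 14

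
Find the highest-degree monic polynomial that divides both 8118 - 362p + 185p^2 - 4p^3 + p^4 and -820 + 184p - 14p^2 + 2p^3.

82 - 2p + p^2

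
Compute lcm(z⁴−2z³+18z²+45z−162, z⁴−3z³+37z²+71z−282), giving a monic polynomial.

Euclidean algorithm in ℚ[z]:
  z⁴−2z³+18z²+45z−162 = (z⁴−3z³+37z²+71z−282) + (z³−19z²−26z+120)
  z⁴−3z³+37z²+71z−282 = (z+16)(z³−19z²−26z+120) + (367z²+367z−2202)
  z³−19z²−26z+120 = ((1/367)z−20/367)(367z²+367z−2202) + (0)
Last nonzero remainder: 367z²+367z−2202. Dividing through by 367 gives the monic gcd z²+z−6.
Then lcm(f, g) = f·g / gcd(f, g); expanding and making the result monic gives the answer.

z⁶−6z⁵+73z⁴−121z³+504z²+2763z−7614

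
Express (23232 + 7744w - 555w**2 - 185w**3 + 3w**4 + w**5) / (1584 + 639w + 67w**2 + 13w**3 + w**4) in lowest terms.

(704 - 64w - 11w**2 + w**3)/(48 - w + w**2)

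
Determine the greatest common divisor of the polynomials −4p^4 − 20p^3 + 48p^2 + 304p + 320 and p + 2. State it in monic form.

p + 2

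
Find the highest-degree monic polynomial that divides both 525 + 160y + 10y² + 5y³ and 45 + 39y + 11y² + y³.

Apply the Euclidean algorithm:
  5y³ + 10y² + 160y + 525 = (5)(y³ + 11y² + 39y + 45) + (-45y² - 35y + 300)
  y³ + 11y² + 39y + 45 = (-(1/45)y - 92/405)(-45y² - 35y + 300) + ((3055/81)y + 3055/27)
  -45y² - 35y + 300 = (-(729/611)y + 1620/611)((3055/81)y + 3055/27) + (0)
Last nonzero remainder: (3055/81)y + 3055/27. Dividing through by 3055/81 gives the monic gcd y + 3.

3 + y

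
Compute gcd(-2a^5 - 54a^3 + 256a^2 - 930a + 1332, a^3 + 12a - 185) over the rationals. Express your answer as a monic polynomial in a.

Repeated division with remainder:
  -2a^5 - 54a^3 + 256a^2 - 930a + 1332 = (-2a^2 - 30)(a^3 + 12a - 185) + (-114a^2 - 570a - 4218)
  a^3 + 12a - 185 = (-(1/114)a + 5/114)(-114a^2 - 570a - 4218) + (0)
Last nonzero remainder: -114a^2 - 570a - 4218. Dividing through by -114 gives the monic gcd a^2 + 5a + 37.

a^2 + 5a + 37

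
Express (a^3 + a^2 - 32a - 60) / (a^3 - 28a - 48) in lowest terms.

(a + 5)/(a + 4)

Euclidean algorithm in ℚ[a]:
  a^3 + a^2 - 32a - 60 = (a^3 - 28a - 48) + (a^2 - 4a - 12)
  a^3 - 28a - 48 = (a + 4)(a^2 - 4a - 12) + (0)
The last nonzero remainder a^2 - 4a - 12 is already monic.
Cancel a^2 - 4a - 12 from numerator and denominator to get the reduced form.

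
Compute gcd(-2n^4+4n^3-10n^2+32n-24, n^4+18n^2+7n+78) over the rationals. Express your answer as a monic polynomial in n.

Apply the Euclidean algorithm:
  -2n^4+4n^3-10n^2+32n-24 = (-2)(n^4+18n^2+7n+78) + (4n^3+26n^2+46n+132)
  n^4+18n^2+7n+78 = ((1/4)n-13/8)(4n^3+26n^2+46n+132) + ((195/4)n^2+(195/4)n+585/2)
  4n^3+26n^2+46n+132 = ((16/195)n+88/195)((195/4)n^2+(195/4)n+585/2) + (0)
Last nonzero remainder: (195/4)n^2+(195/4)n+585/2. Dividing through by 195/4 gives the monic gcd n^2+n+6.

n^2+n+6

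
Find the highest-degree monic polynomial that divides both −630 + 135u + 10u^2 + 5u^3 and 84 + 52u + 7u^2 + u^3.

42 + 5u + u^2

Repeated division with remainder:
  5u^3 + 10u^2 + 135u − 630 = (5)(u^3 + 7u^2 + 52u + 84) + (−25u^2 − 125u − 1050)
  u^3 + 7u^2 + 52u + 84 = (−(1/25)u − 2/25)(−25u^2 − 125u − 1050) + (0)
Last nonzero remainder: −25u^2 − 125u − 1050. Dividing through by −25 gives the monic gcd u^2 + 5u + 42.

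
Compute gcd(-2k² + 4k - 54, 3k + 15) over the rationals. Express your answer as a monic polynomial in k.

1

Apply the Euclidean algorithm:
  -2k² + 4k - 54 = (-(2/3)k + 14/3)(3k + 15) + (-124)
  3k + 15 = (-(3/124)k - 15/124)(-124) + (0)
The last nonzero remainder is the constant -124, so the polynomials are coprime and gcd = 1.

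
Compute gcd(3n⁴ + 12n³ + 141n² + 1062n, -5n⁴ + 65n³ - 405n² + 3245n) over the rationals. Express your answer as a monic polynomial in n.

Apply the Euclidean algorithm:
  3n⁴ + 12n³ + 141n² + 1062n = (-3/5)(-5n⁴ + 65n³ - 405n² + 3245n) + (51n³ - 102n² + 3009n)
  -5n⁴ + 65n³ - 405n² + 3245n = (-(5/51)n + 55/51)(51n³ - 102n² + 3009n) + (0)
Last nonzero remainder: 51n³ - 102n² + 3009n. Dividing through by 51 gives the monic gcd n³ - 2n² + 59n.

n³ - 2n² + 59n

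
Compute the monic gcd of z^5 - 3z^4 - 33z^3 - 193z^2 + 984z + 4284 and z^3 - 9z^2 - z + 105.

z^2 - 4z - 21

By polynomial division,
  z^5 - 3z^4 - 33z^3 - 193z^2 + 984z + 4284 = (z^2 + 6z + 22)(z^3 - 9z^2 - z + 105) + (-94z^2 + 376z + 1974)
  z^3 - 9z^2 - z + 105 = (-(1/94)z + 5/94)(-94z^2 + 376z + 1974) + (0)
Last nonzero remainder: -94z^2 + 376z + 1974. Dividing through by -94 gives the monic gcd z^2 - 4z - 21.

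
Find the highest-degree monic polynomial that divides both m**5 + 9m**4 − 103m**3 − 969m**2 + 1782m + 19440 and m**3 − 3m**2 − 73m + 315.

m**2 + 4m − 45

Apply the Euclidean algorithm:
  m**5 + 9m**4 − 103m**3 − 969m**2 + 1782m + 19440 = (m**2 + 12m + 6)(m**3 − 3m**2 − 73m + 315) + (−390m**2 − 1560m + 17550)
  m**3 − 3m**2 − 73m + 315 = (−(1/390)m + 7/390)(−390m**2 − 1560m + 17550) + (0)
Last nonzero remainder: −390m**2 − 1560m + 17550. Dividing through by −390 gives the monic gcd m**2 + 4m − 45.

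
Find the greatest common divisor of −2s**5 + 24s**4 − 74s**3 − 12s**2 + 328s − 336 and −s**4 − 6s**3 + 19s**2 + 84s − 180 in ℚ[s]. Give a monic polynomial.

s**2 − 5s + 6

Repeated division with remainder:
  −2s**5 + 24s**4 − 74s**3 − 12s**2 + 328s − 336 = (2s − 36)(−s**4 − 6s**3 + 19s**2 + 84s − 180) + (−328s**3 + 504s**2 + 3712s − 6816)
  −s**4 − 6s**3 + 19s**2 + 84s − 180 = ((1/328)s + 309/13448)(−328s**3 + 504s**2 + 3712s − 6816) + (−(6552/1681)s**2 + (32760/1681)s − 39312/1681)
  −328s**3 + 504s**2 + 3712s − 6816 = ((68921/819)s + 238702/819)(−(6552/1681)s**2 + (32760/1681)s − 39312/1681) + (0)
Last nonzero remainder: −(6552/1681)s**2 + (32760/1681)s − 39312/1681. Dividing through by −6552/1681 gives the monic gcd s**2 − 5s + 6.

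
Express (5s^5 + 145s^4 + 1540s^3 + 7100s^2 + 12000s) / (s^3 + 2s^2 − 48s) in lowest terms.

(5s^3 + 105s^2 + 700s + 1500)/(s − 6)

Repeated division with remainder:
  5s^5 + 145s^4 + 1540s^3 + 7100s^2 + 12000s = (5s^2 + 135s + 1510)(s^3 + 2s^2 − 48s) + (10560s^2 + 84480s)
  s^3 + 2s^2 − 48s = ((1/10560)s − 1/1760)(10560s^2 + 84480s) + (0)
Last nonzero remainder: 10560s^2 + 84480s. Dividing through by 10560 gives the monic gcd s^2 + 8s.
Cancel s^2 + 8s from numerator and denominator to get the reduced form.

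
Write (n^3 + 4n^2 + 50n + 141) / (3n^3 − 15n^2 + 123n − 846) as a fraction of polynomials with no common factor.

(n + 3)/(3n − 18)

By polynomial division,
  n^3 + 4n^2 + 50n + 141 = (1/3)(3n^3 − 15n^2 + 123n − 846) + (9n^2 + 9n + 423)
  3n^3 − 15n^2 + 123n − 846 = ((1/3)n − 2)(9n^2 + 9n + 423) + (0)
Last nonzero remainder: 9n^2 + 9n + 423. Dividing through by 9 gives the monic gcd n^2 + n + 47.
Cancel n^2 + n + 47 from numerator and denominator to get the reduced form.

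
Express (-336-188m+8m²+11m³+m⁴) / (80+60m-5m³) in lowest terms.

(-42-13m-m²)/(10+5m)

Apply the Euclidean algorithm:
  m⁴+11m³+8m²-188m-336 = (-(1/5)m-11/5)(-5m³+60m+80) + (20m²-40m-160)
  -5m³+60m+80 = (-(1/4)m-1/2)(20m²-40m-160) + (0)
Last nonzero remainder: 20m²-40m-160. Dividing through by 20 gives the monic gcd m²-2m-8.
Cancel m²-2m-8 from numerator and denominator to get the reduced form.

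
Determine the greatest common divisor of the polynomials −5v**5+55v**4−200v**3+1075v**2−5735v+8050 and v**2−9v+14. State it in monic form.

v**2−9v+14

Euclidean algorithm in ℚ[v]:
  −5v**5+55v**4−200v**3+1075v**2−5735v+8050 = (−5v**3+10v**2−40v+575)(v**2−9v+14) + (0)
The last nonzero remainder v**2−9v+14 is already monic.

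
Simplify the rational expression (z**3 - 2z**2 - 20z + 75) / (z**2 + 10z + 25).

Apply the Euclidean algorithm:
  z**3 - 2z**2 - 20z + 75 = (z - 12)(z**2 + 10z + 25) + (75z + 375)
  z**2 + 10z + 25 = ((1/75)z + 1/15)(75z + 375) + (0)
Last nonzero remainder: 75z + 375. Dividing through by 75 gives the monic gcd z + 5.
Cancel z + 5 from numerator and denominator to get the reduced form.

(z**2 - 7z + 15)/(z + 5)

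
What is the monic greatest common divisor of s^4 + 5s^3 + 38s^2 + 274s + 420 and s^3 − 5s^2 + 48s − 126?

s^2 − 2s + 42

Repeated division with remainder:
  s^4 + 5s^3 + 38s^2 + 274s + 420 = (s + 10)(s^3 − 5s^2 + 48s − 126) + (40s^2 − 80s + 1680)
  s^3 − 5s^2 + 48s − 126 = ((1/40)s − 3/40)(40s^2 − 80s + 1680) + (0)
Last nonzero remainder: 40s^2 − 80s + 1680. Dividing through by 40 gives the monic gcd s^2 − 2s + 42.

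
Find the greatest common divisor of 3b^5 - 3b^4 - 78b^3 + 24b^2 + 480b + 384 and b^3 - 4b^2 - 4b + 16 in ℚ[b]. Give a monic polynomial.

b^2 - 2b - 8

By polynomial division,
  3b^5 - 3b^4 - 78b^3 + 24b^2 + 480b + 384 = (3b^2 + 9b - 30)(b^3 - 4b^2 - 4b + 16) + (-108b^2 + 216b + 864)
  b^3 - 4b^2 - 4b + 16 = (-(1/108)b + 1/54)(-108b^2 + 216b + 864) + (0)
Last nonzero remainder: -108b^2 + 216b + 864. Dividing through by -108 gives the monic gcd b^2 - 2b - 8.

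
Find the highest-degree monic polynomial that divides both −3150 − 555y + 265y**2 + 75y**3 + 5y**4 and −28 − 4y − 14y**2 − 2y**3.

Repeated division with remainder:
  5y**4 + 75y**3 + 265y**2 − 555y − 3150 = (−(5/2)y − 20)(−2y**3 − 14y**2 − 4y − 28) + (−25y**2 − 705y − 3710)
  −2y**3 − 14y**2 − 4y − 28 = ((2/25)y − 212/125)(−25y**2 − 705y − 3710) + (−(22572/25)y − 158004/25)
  −25y**2 − 705y − 3710 = ((625/22572)y + 6625/11286)(−(22572/25)y − 158004/25) + (0)
Last nonzero remainder: −(22572/25)y − 158004/25. Dividing through by −22572/25 gives the monic gcd y + 7.

7 + y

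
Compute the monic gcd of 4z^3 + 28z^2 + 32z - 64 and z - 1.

Euclidean algorithm in ℚ[z]:
  4z^3 + 28z^2 + 32z - 64 = (4z^2 + 32z + 64)(z - 1) + (0)
The last nonzero remainder z - 1 is already monic.

z - 1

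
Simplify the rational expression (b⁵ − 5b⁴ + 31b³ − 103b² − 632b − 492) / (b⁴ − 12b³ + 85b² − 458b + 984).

Apply the Euclidean algorithm:
  b⁵ − 5b⁴ + 31b³ − 103b² − 632b − 492 = (b + 7)(b⁴ − 12b³ + 85b² − 458b + 984) + (30b³ − 240b² + 1590b − 7380)
  b⁴ − 12b³ + 85b² − 458b + 984 = ((1/30)b − 2/15)(30b³ − 240b² + 1590b − 7380) + (0)
Last nonzero remainder: 30b³ − 240b² + 1590b − 7380. Dividing through by 30 gives the monic gcd b³ − 8b² + 53b − 246.
Cancel b³ − 8b² + 53b − 246 from numerator and denominator to get the reduced form.

(b² + 3b + 2)/(b − 4)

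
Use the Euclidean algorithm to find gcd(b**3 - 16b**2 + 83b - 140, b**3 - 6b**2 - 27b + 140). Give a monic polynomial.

Euclidean algorithm in ℚ[b]:
  b**3 - 16b**2 + 83b - 140 = (b**3 - 6b**2 - 27b + 140) + (-10b**2 + 110b - 280)
  b**3 - 6b**2 - 27b + 140 = (-(1/10)b - 1/2)(-10b**2 + 110b - 280) + (0)
Last nonzero remainder: -10b**2 + 110b - 280. Dividing through by -10 gives the monic gcd b**2 - 11b + 28.

b**2 - 11b + 28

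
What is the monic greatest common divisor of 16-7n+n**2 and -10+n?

By polynomial division,
  n**2-7n+16 = (n+3)(n-10) + (46)
  n-10 = ((1/46)n-5/23)(46) + (0)
The last nonzero remainder is the constant 46, so the polynomials are coprime and gcd = 1.

1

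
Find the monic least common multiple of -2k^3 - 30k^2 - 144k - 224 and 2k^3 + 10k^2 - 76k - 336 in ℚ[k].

k^4 + 9k^3 - 18k^2 - 320k - 672

Euclidean algorithm in ℚ[k]:
  -2k^3 - 30k^2 - 144k - 224 = (-1)(2k^3 + 10k^2 - 76k - 336) + (-20k^2 - 220k - 560)
  2k^3 + 10k^2 - 76k - 336 = (-(1/10)k + 3/5)(-20k^2 - 220k - 560) + (0)
Last nonzero remainder: -20k^2 - 220k - 560. Dividing through by -20 gives the monic gcd k^2 + 11k + 28.
Then lcm(f, g) = f·g / gcd(f, g); expanding and making the result monic gives the answer.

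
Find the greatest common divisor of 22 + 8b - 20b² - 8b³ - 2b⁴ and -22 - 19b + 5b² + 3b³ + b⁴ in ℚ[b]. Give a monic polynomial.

By polynomial division,
  -2b⁴ - 8b³ - 20b² + 8b + 22 = (-2)(b⁴ + 3b³ + 5b² - 19b - 22) + (-2b³ - 10b² - 30b - 22)
  b⁴ + 3b³ + 5b² - 19b - 22 = (-(1/2)b + 1)(-2b³ - 10b² - 30b - 22) + (0)
Last nonzero remainder: -2b³ - 10b² - 30b - 22. Dividing through by -2 gives the monic gcd b³ + 5b² + 15b + 11.

11 + 15b + 5b² + b³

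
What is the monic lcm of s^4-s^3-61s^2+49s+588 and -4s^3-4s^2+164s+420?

s^5+4s^4-66s^3-256s^2+833s+2940

By polynomial division,
  s^4-s^3-61s^2+49s+588 = (-(1/4)s+1/2)(-4s^3-4s^2+164s+420) + (-18s^2+72s+378)
  -4s^3-4s^2+164s+420 = ((2/9)s+10/9)(-18s^2+72s+378) + (0)
Last nonzero remainder: -18s^2+72s+378. Dividing through by -18 gives the monic gcd s^2-4s-21.
Then lcm(f, g) = f·g / gcd(f, g); expanding and making the result monic gives the answer.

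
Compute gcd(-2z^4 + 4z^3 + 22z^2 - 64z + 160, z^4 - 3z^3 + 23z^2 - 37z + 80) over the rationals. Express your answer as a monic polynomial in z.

Repeated division with remainder:
  -2z^4 + 4z^3 + 22z^2 - 64z + 160 = (-2)(z^4 - 3z^3 + 23z^2 - 37z + 80) + (-2z^3 + 68z^2 - 138z + 320)
  z^4 - 3z^3 + 23z^2 - 37z + 80 = (-(1/2)z - 31/2)(-2z^3 + 68z^2 - 138z + 320) + (1008z^2 - 2016z + 5040)
  -2z^3 + 68z^2 - 138z + 320 = (-(1/504)z + 4/63)(1008z^2 - 2016z + 5040) + (0)
Last nonzero remainder: 1008z^2 - 2016z + 5040. Dividing through by 1008 gives the monic gcd z^2 - 2z + 5.

z^2 - 2z + 5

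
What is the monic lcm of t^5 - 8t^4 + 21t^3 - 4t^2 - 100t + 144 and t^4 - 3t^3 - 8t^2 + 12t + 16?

t^6 - 7t^5 + 13t^4 + 17t^3 - 104t^2 + 44t + 144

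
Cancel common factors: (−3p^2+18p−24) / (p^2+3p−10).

(−3p+12)/(p+5)

By polynomial division,
  −3p^2+18p−24 = (−3)(p^2+3p−10) + (27p−54)
  p^2+3p−10 = ((1/27)p+5/27)(27p−54) + (0)
Last nonzero remainder: 27p−54. Dividing through by 27 gives the monic gcd p−2.
Cancel p−2 from numerator and denominator to get the reduced form.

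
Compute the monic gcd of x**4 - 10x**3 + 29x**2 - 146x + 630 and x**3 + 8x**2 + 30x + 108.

Apply the Euclidean algorithm:
  x**4 - 10x**3 + 29x**2 - 146x + 630 = (x - 18)(x**3 + 8x**2 + 30x + 108) + (143x**2 + 286x + 2574)
  x**3 + 8x**2 + 30x + 108 = ((1/143)x + 6/143)(143x**2 + 286x + 2574) + (0)
Last nonzero remainder: 143x**2 + 286x + 2574. Dividing through by 143 gives the monic gcd x**2 + 2x + 18.

x**2 + 2x + 18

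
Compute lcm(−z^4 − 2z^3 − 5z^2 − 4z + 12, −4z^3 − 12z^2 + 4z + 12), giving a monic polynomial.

Apply the Euclidean algorithm:
  −z^4 − 2z^3 − 5z^2 − 4z + 12 = ((1/4)z − 1/4)(−4z^3 − 12z^2 + 4z + 12) + (−9z^2 − 6z + 15)
  −4z^3 − 12z^2 + 4z + 12 = ((4/9)z + 28/27)(−9z^2 − 6z + 15) + ((32/9)z − 32/9)
  −9z^2 − 6z + 15 = (−(81/32)z − 135/32)((32/9)z − 32/9) + (0)
Last nonzero remainder: (32/9)z − 32/9. Dividing through by 32/9 gives the monic gcd z − 1.
Then lcm(f, g) = f·g / gcd(f, g); expanding and making the result monic gives the answer.

z^6 + 6z^5 + 16z^4 + 30z^3 + 19z^2 − 36z − 36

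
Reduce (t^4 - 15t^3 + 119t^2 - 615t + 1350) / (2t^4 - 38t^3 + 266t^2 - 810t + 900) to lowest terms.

(t^2 - 4t + 45)/(2t^2 - 16t + 30)

Apply the Euclidean algorithm:
  t^4 - 15t^3 + 119t^2 - 615t + 1350 = (1/2)(2t^4 - 38t^3 + 266t^2 - 810t + 900) + (4t^3 - 14t^2 - 210t + 900)
  2t^4 - 38t^3 + 266t^2 - 810t + 900 = ((1/2)t - 31/4)(4t^3 - 14t^2 - 210t + 900) + ((525/2)t^2 - (5775/2)t + 7875)
  4t^3 - 14t^2 - 210t + 900 = ((8/525)t + 4/35)((525/2)t^2 - (5775/2)t + 7875) + (0)
Last nonzero remainder: (525/2)t^2 - (5775/2)t + 7875. Dividing through by 525/2 gives the monic gcd t^2 - 11t + 30.
Cancel t^2 - 11t + 30 from numerator and denominator to get the reduced form.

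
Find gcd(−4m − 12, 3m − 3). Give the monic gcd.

1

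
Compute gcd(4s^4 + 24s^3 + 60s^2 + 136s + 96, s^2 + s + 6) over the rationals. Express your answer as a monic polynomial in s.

s^2 + s + 6

Repeated division with remainder:
  4s^4 + 24s^3 + 60s^2 + 136s + 96 = (4s^2 + 20s + 16)(s^2 + s + 6) + (0)
The last nonzero remainder s^2 + s + 6 is already monic.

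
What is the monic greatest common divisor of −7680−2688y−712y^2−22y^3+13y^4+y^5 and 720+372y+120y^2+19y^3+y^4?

120+42y+13y^2+y^3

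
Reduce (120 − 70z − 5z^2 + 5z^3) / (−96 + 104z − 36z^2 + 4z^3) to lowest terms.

(20 + 5z)/(−16 + 4z)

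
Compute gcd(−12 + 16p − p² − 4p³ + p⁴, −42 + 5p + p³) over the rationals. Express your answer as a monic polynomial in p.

By polynomial division,
  p⁴ − 4p³ − p² + 16p − 12 = (p − 4)(p³ + 5p − 42) + (−6p² + 78p − 180)
  p³ + 5p − 42 = (−(1/6)p − 13/6)(−6p² + 78p − 180) + (144p − 432)
  −6p² + 78p − 180 = (−(1/24)p + 5/12)(144p − 432) + (0)
Last nonzero remainder: 144p − 432. Dividing through by 144 gives the monic gcd p − 3.

−3 + p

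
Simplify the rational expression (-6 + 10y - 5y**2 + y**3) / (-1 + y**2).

(6 - 4y + y**2)/(1 + y)

Repeated division with remainder:
  y**3 - 5y**2 + 10y - 6 = (y - 5)(y**2 - 1) + (11y - 11)
  y**2 - 1 = ((1/11)y + 1/11)(11y - 11) + (0)
Last nonzero remainder: 11y - 11. Dividing through by 11 gives the monic gcd y - 1.
Cancel y - 1 from numerator and denominator to get the reduced form.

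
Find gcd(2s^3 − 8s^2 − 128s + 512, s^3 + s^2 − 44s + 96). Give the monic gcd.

s^2 + 4s − 32

Repeated division with remainder:
  2s^3 − 8s^2 − 128s + 512 = (2)(s^3 + s^2 − 44s + 96) + (−10s^2 − 40s + 320)
  s^3 + s^2 − 44s + 96 = (−(1/10)s + 3/10)(−10s^2 − 40s + 320) + (0)
Last nonzero remainder: −10s^2 − 40s + 320. Dividing through by −10 gives the monic gcd s^2 + 4s − 32.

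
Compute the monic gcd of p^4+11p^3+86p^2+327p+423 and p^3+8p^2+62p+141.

p^3+8p^2+62p+141

Repeated division with remainder:
  p^4+11p^3+86p^2+327p+423 = (p+3)(p^3+8p^2+62p+141) + (0)
The last nonzero remainder p^3+8p^2+62p+141 is already monic.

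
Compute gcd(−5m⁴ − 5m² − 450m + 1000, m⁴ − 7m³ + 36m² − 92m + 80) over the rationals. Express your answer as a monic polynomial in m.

m³ − 5m² + 26m − 40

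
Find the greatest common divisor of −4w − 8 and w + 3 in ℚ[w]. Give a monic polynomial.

1

By polynomial division,
  −4w − 8 = (−4)(w + 3) + (4)
  w + 3 = ((1/4)w + 3/4)(4) + (0)
The last nonzero remainder is the constant 4, so the polynomials are coprime and gcd = 1.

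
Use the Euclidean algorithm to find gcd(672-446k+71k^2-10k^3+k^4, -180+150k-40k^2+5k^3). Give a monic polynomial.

-2+k

Apply the Euclidean algorithm:
  k^4-10k^3+71k^2-446k+672 = ((1/5)k-2/5)(5k^3-40k^2+150k-180) + (25k^2-350k+600)
  5k^3-40k^2+150k-180 = ((1/5)k+6/5)(25k^2-350k+600) + (450k-900)
  25k^2-350k+600 = ((1/18)k-2/3)(450k-900) + (0)
Last nonzero remainder: 450k-900. Dividing through by 450 gives the monic gcd k-2.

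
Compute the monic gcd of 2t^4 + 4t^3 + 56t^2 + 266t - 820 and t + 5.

Euclidean algorithm in ℚ[t]:
  2t^4 + 4t^3 + 56t^2 + 266t - 820 = (2t^3 - 6t^2 + 86t - 164)(t + 5) + (0)
The last nonzero remainder t + 5 is already monic.

t + 5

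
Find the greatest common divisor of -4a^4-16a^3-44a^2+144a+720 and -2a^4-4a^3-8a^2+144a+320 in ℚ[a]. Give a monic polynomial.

a^2+4a+20

Apply the Euclidean algorithm:
  -4a^4-16a^3-44a^2+144a+720 = (2)(-2a^4-4a^3-8a^2+144a+320) + (-8a^3-28a^2-144a+80)
  -2a^4-4a^3-8a^2+144a+320 = ((1/4)a-3/8)(-8a^3-28a^2-144a+80) + ((35/2)a^2+70a+350)
  -8a^3-28a^2-144a+80 = (-(16/35)a+8/35)((35/2)a^2+70a+350) + (0)
Last nonzero remainder: (35/2)a^2+70a+350. Dividing through by 35/2 gives the monic gcd a^2+4a+20.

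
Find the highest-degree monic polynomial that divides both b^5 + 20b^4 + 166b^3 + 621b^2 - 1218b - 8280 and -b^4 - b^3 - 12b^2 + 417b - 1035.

b^3 + 6b^2 + 42b - 207

Repeated division with remainder:
  b^5 + 20b^4 + 166b^3 + 621b^2 - 1218b - 8280 = (-b - 19)(-b^4 - b^3 - 12b^2 + 417b - 1035) + (135b^3 + 810b^2 + 5670b - 27945)
  -b^4 - b^3 - 12b^2 + 417b - 1035 = (-(1/135)b + 1/27)(135b^3 + 810b^2 + 5670b - 27945) + (0)
Last nonzero remainder: 135b^3 + 810b^2 + 5670b - 27945. Dividing through by 135 gives the monic gcd b^3 + 6b^2 + 42b - 207.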